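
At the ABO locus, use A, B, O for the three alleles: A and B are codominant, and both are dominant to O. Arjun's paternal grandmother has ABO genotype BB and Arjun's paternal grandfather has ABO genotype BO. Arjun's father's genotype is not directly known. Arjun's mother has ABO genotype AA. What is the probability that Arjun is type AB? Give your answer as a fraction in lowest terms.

Arjun's father's ABO genotype from BB × BO: 1/2 BB, 1/2 BO.
Crossing each possibility with the mother AA and summing P(type AB): 1/2·1 + 1/2·1/2 = 3/4.

3/4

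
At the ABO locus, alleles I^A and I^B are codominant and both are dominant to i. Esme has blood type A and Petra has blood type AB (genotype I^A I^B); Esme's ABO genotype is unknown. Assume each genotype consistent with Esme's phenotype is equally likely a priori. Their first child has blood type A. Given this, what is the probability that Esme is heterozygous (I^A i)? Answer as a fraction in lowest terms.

Possible genotypes: Esme ∈ {I^A I^A, I^A i}; Petra ∈ {I^A I^B}.
Weight each parental genotype pair by prior × P(type-A child):
  I^A I^A × I^A I^B: posterior weight 1/2.
  I^A i × I^A I^B: posterior weight 1/2.
Sum the posterior weight over pairs where Esme is I^A i: 1/2.

1/2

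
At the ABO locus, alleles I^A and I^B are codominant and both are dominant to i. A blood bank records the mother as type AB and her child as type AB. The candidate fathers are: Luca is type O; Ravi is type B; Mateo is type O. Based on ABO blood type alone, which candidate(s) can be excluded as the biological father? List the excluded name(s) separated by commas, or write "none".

A candidate is excluded only if no genotype consistent with his phenotype could produce a type AB child with a type AB mother.
Luca (type O): no genotype consistent with that phenotype can produce a type-AB child with a type-AB mother.
Mateo (type O): no genotype consistent with that phenotype can produce a type-AB child with a type-AB mother.

Luca, Mateo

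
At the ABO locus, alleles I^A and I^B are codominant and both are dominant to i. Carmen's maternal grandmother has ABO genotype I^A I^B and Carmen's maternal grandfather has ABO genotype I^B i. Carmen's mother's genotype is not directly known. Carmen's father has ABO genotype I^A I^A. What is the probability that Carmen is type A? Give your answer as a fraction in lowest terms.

Carmen's mother's ABO genotype from I^A I^B × I^B i: 1/4 I^A I^B, 1/4 I^A i, 1/4 I^B I^B, 1/4 I^B i.
Crossing each possibility with the father I^A I^A and summing P(type A): 1/4·1/2 + 1/4·1 + 1/4·0 + 1/4·1/2 = 1/2.

1/2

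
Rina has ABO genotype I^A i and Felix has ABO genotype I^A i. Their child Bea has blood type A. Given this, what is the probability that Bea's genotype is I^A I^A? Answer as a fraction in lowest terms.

Cross I^A i × I^A i → 1/4 I^A I^A, 1/2 I^A i, 1/4 i i.
Type-A genotypes among offspring: I^A I^A (1/4), I^A i (1/2); total 3/4.
P(I^A I^A | type A) = (1/4) / (3/4) = 1/3.

1/3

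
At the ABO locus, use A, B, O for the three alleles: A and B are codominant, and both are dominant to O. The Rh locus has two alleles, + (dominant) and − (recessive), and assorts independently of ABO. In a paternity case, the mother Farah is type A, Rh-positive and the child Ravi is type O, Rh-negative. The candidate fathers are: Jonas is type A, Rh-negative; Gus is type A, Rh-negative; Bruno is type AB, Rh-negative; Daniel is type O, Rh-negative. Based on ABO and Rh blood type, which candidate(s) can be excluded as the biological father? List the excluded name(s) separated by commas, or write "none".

Bruno

A candidate is excluded only if no genotype consistent with his phenotype could produce a type O, Rh-negative child with a type A, Rh-positive mother.
Bruno (type AB, Rh-): no genotype consistent with that phenotype can produce a type-O Rh- child with a type-A mother.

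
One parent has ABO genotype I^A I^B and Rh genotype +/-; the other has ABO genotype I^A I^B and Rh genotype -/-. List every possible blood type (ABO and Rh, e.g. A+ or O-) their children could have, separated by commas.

Gametes from I^A I^B × I^A I^B give offspring ABO genotypes I^A I^A, I^A I^B, I^B I^B, i.e. phenotypes A, B, AB.
Rh cross +/- × -/- → phenotypes Rh+, Rh-.
Combining independently: A+, A-, B+, B-, AB+, AB-.

A+, A-, B+, B-, AB+, AB-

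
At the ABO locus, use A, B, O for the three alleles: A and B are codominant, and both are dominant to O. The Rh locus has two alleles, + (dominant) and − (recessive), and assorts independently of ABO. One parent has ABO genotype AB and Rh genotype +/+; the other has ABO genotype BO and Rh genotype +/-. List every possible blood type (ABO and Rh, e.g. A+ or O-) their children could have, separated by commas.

Gametes from AB × BO give offspring ABO genotypes AB, AO, BB, BO, i.e. phenotypes A, B, AB.
Rh cross +/+ × +/- → phenotypes Rh+.
Combining independently: A+, B+, AB+.

A+, B+, AB+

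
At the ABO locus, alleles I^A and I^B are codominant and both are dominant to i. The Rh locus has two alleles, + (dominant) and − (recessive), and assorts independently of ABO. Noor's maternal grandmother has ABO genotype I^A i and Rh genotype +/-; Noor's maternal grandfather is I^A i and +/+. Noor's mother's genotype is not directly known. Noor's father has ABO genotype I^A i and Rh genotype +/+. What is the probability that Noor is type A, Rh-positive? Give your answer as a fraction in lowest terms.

Noor's mother's ABO genotype from I^A i × I^A i: 1/4 I^A I^A, 1/2 I^A i, 1/4 i i.
Crossing each possibility with the father I^A i and summing P(type A): 1/4·1 + 1/2·3/4 + 1/4·1/2 = 3/4.
Similarly for Rh via the mother's Rh distribution: P(Rh+) = 1.
Independent loci: 3/4 × 1 = 3/4.

3/4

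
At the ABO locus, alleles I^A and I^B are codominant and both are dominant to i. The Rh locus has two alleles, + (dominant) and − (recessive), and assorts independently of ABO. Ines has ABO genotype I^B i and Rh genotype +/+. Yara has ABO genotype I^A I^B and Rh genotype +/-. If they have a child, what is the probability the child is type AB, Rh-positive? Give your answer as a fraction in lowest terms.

1/4

ABO cross I^B i × I^A I^B → offspring phenotypes: 1/4 A, 1/2 B, 1/4 AB.
Rh cross +/+ × +/- → 1 Rh+.
Independent loci: P(type AB, Rh-positive) = 1/4 × 1 = 1/4.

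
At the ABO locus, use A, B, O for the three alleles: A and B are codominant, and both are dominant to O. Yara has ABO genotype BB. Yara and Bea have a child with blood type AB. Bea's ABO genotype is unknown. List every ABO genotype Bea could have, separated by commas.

AA, AB, AO

For each candidate genotype of Bea, check whether crossing it with BB can produce every observed child phenotype.
  AA → possible child types {AB} ✓
  AB → possible child types {B, AB} ✓
  AO → possible child types {B, AB} ✓
  BB → possible child types {B} ✗
  BO → possible child types {B} ✗
  OO → possible child types {B} ✗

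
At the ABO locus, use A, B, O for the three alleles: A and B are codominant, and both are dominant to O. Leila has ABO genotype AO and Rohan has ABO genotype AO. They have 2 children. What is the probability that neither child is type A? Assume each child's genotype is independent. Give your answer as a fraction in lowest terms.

1/16

ABO cross AO × AO → 1/4 O, 3/4 A.
So P(type A) = 3/4 per child.
P(not type A) = 1/4 for one child; (1/4)^2 = 1/16.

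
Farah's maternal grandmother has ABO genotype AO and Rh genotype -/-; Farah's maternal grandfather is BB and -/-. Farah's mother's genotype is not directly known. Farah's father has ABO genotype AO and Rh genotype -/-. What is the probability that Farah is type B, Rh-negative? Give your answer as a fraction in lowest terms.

Farah's mother's ABO genotype from AO × BB: 1/2 AB, 1/2 BO.
Crossing each possibility with the father AO and summing P(type B): 1/2·1/4 + 1/2·1/4 = 1/4.
Similarly for Rh via the mother's Rh distribution: P(Rh-) = 1.
Independent loci: 1/4 × 1 = 1/4.

1/4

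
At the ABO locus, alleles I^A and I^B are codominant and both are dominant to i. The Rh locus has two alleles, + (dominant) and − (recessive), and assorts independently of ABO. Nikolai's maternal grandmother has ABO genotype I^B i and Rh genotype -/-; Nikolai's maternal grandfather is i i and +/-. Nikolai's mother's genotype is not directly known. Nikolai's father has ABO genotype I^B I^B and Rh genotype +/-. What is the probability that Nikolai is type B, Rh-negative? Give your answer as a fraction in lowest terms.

Nikolai's mother's ABO genotype from I^B i × i i: 1/2 I^B i, 1/2 i i.
Crossing each possibility with the father I^B I^B and summing P(type B): 1/2·1 + 1/2·1 = 1.
Similarly for Rh via the mother's Rh distribution: P(Rh-) = 3/8.
Independent loci: 1 × 3/8 = 3/8.

3/8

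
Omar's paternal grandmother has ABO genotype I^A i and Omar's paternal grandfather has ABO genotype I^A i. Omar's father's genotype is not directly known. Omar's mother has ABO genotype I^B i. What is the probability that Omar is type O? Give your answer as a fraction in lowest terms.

Omar's father's ABO genotype from I^A i × I^A i: 1/4 I^A I^A, 1/2 I^A i, 1/4 i i.
Crossing each possibility with the mother I^B i and summing P(type O): 1/4·0 + 1/2·1/4 + 1/4·1/2 = 1/4.

1/4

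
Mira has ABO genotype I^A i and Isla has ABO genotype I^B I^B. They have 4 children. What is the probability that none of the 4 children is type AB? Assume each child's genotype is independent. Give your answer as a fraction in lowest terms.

1/16

ABO cross I^A i × I^B I^B → 1/2 B, 1/2 AB.
So P(type AB) = 1/2 per child.
P(not type AB) = 1/2 for one child; (1/2)^4 = 1/16.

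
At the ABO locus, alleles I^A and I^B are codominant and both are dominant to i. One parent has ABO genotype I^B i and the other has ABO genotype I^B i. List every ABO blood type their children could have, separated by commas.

O, B

Gametes from I^B i × I^B i give offspring ABO genotypes I^B I^B, I^B i, i i, i.e. phenotypes O, B.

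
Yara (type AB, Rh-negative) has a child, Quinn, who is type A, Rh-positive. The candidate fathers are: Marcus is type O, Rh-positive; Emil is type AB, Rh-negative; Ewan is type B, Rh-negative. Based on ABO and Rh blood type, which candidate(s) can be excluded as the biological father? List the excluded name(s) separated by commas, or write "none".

A candidate is excluded only if no genotype consistent with his phenotype could produce a type A, Rh-positive child with a type AB, Rh-negative mother.
Emil (type AB, Rh-): no genotype consistent with that phenotype can produce a type-A Rh+ child with a type-AB mother.
Ewan (type B, Rh-): no genotype consistent with that phenotype can produce a type-A Rh+ child with a type-AB mother.

Emil, Ewan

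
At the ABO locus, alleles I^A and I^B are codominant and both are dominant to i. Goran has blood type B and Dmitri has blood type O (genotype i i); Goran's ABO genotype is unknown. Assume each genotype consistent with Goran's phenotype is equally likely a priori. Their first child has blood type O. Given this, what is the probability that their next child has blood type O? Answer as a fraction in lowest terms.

Possible genotypes: Goran ∈ {I^B I^B, I^B i}; Dmitri ∈ {i i}.
Weight each parental genotype pair by prior × P(type-O child):
  I^B i × i i: posterior weight 1; P(next child type O) = 1/2.
Weighted sum = 1/2.

1/2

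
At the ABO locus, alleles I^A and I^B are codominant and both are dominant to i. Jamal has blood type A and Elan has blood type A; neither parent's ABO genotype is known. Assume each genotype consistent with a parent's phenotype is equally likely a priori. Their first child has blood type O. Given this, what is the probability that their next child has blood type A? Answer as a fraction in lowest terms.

Possible genotypes: Jamal ∈ {I^A I^A, I^A i}; Elan ∈ {I^A I^A, I^A i}.
Weight each parental genotype pair by prior × P(type-O child):
  I^A i × I^A i: posterior weight 1; P(next child type A) = 3/4.
Weighted sum = 3/4.

3/4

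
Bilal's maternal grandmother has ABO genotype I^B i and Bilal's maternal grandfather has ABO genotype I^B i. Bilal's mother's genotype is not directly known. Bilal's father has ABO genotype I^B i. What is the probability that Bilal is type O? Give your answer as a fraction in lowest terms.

Bilal's mother's ABO genotype from I^B i × I^B i: 1/4 I^B I^B, 1/2 I^B i, 1/4 i i.
Crossing each possibility with the father I^B i and summing P(type O): 1/4·0 + 1/2·1/4 + 1/4·1/2 = 1/4.

1/4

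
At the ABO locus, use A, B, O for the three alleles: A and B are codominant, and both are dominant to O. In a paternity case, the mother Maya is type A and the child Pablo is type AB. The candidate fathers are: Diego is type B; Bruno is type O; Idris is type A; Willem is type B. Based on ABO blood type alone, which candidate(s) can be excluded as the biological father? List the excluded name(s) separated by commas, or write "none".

A candidate is excluded only if no genotype consistent with his phenotype could produce a type AB child with a type A mother.
Bruno (type O): no genotype consistent with that phenotype can produce a type-AB child with a type-A mother.
Idris (type A): no genotype consistent with that phenotype can produce a type-AB child with a type-A mother.

Bruno, Idris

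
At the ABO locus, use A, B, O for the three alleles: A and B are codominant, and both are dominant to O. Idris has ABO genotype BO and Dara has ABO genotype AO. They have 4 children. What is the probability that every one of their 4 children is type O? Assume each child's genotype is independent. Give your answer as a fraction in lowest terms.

1/256

ABO cross BO × AO → 1/4 O, 1/4 A, 1/4 B, 1/4 AB.
So P(type O) = 1/4 per child.
All 4 independent: (1/4)^4 = 1/256.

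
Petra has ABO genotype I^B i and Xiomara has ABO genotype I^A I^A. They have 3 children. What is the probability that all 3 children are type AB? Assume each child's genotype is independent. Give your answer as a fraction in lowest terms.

ABO cross I^B i × I^A I^A → 1/2 A, 1/2 AB.
So P(type AB) = 1/2 per child.
All 3 independent: (1/2)^3 = 1/8.

1/8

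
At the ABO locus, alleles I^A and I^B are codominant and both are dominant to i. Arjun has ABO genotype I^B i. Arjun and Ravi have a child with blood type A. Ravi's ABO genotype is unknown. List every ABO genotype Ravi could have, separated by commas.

For each candidate genotype of Ravi, check whether crossing it with I^B i can produce every observed child phenotype.
  I^A I^A → possible child types {A, AB} ✓
  I^A I^B → possible child types {A, B, AB} ✓
  I^A i → possible child types {O, A, B, AB} ✓
  I^B I^B → possible child types {B} ✗
  I^B i → possible child types {O, B} ✗
  i i → possible child types {O, B} ✗

I^A I^A, I^A I^B, I^A i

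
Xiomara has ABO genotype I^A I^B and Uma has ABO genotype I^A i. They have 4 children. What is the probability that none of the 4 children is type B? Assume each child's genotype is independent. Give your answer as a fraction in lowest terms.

81/256

ABO cross I^A I^B × I^A i → 1/2 A, 1/4 B, 1/4 AB.
So P(type B) = 1/4 per child.
P(not type B) = 3/4 for one child; (3/4)^4 = 81/256.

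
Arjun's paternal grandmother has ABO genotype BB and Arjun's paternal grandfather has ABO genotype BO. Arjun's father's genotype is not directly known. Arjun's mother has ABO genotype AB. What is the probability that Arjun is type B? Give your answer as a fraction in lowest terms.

Arjun's father's ABO genotype from BB × BO: 1/2 BB, 1/2 BO.
Crossing each possibility with the mother AB and summing P(type B): 1/2·1/2 + 1/2·1/2 = 1/2.

1/2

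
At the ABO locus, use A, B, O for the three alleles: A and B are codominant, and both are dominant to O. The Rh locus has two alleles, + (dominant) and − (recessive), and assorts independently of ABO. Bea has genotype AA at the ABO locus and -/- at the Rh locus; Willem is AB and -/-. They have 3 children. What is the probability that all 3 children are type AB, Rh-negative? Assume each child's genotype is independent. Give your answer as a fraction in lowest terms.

ABO cross AA × AB → 1/2 A, 1/2 AB.
Rh cross -/- × -/- → 1 Rh-; so P(type AB, Rh-negative) = 1/2 × 1 = 1/2 per child.
All 3 independent: (1/2)^3 = 1/8.

1/8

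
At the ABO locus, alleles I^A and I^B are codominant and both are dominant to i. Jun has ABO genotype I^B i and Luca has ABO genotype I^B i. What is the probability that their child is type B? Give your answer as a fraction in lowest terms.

ABO cross I^B i × I^B i → offspring phenotypes: 1/4 O, 3/4 B.
So P(type B) = 3/4.

3/4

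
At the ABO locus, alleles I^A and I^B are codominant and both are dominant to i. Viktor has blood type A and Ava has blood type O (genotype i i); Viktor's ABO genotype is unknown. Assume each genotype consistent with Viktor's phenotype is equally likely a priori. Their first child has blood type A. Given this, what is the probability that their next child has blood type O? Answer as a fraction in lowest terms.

1/6

Possible genotypes: Viktor ∈ {I^A I^A, I^A i}; Ava ∈ {i i}.
Weight each parental genotype pair by prior × P(type-A child):
  I^A I^A × i i: posterior weight 2/3; P(next child type O) = 0.
  I^A i × i i: posterior weight 1/3; P(next child type O) = 1/2.
Weighted sum = 1/6.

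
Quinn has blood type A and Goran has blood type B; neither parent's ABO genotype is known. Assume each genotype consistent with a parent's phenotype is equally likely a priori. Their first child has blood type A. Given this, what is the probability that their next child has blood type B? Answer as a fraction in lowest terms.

1/12

Possible genotypes: Quinn ∈ {AA, AO}; Goran ∈ {BB, BO}.
Weight each parental genotype pair by prior × P(type-A child):
  AA × BO: posterior weight 2/3; P(next child type B) = 0.
  AO × BO: posterior weight 1/3; P(next child type B) = 1/4.
Weighted sum = 1/12.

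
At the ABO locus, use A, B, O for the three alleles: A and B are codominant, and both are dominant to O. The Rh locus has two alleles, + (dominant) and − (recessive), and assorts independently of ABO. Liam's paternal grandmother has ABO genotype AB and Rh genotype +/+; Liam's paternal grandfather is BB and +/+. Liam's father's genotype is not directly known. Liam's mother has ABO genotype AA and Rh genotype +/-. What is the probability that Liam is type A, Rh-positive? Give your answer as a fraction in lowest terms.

1/4

Liam's father's ABO genotype from AB × BB: 1/2 AB, 1/2 BB.
Crossing each possibility with the mother AA and summing P(type A): 1/2·1/2 + 1/2·0 = 1/4.
Similarly for Rh via the father's Rh distribution: P(Rh+) = 1.
Independent loci: 1/4 × 1 = 1/4.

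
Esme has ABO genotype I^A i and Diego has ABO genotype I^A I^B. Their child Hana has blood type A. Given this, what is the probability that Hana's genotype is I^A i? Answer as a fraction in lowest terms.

Cross I^A i × I^A I^B → 1/4 I^A I^A, 1/4 I^A I^B, 1/4 I^A i, 1/4 I^B i.
Type-A genotypes among offspring: I^A I^A (1/4), I^A i (1/4); total 1/2.
P(I^A i | type A) = (1/4) / (1/2) = 1/2.

1/2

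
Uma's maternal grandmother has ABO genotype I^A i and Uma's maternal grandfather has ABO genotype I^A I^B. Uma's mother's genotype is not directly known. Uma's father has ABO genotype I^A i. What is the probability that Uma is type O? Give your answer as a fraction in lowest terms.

Uma's mother's ABO genotype from I^A i × I^A I^B: 1/4 I^A I^A, 1/4 I^A I^B, 1/4 I^A i, 1/4 I^B i.
Crossing each possibility with the father I^A i and summing P(type O): 1/4·0 + 1/4·0 + 1/4·1/4 + 1/4·1/4 = 1/8.

1/8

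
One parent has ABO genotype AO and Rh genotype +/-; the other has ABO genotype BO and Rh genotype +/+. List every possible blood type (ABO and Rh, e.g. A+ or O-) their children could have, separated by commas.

Gametes from AO × BO give offspring ABO genotypes AB, AO, BO, OO, i.e. phenotypes O, A, B, AB.
Rh cross +/- × +/+ → phenotypes Rh+.
Combining independently: O+, A+, B+, AB+.

O+, A+, B+, AB+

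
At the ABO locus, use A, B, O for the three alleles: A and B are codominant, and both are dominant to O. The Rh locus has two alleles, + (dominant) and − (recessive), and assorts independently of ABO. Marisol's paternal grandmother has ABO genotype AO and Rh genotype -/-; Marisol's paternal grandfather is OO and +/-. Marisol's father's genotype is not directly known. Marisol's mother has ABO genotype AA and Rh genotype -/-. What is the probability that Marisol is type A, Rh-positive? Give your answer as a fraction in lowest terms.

1/4

Marisol's father's ABO genotype from AO × OO: 1/2 AO, 1/2 OO.
Crossing each possibility with the mother AA and summing P(type A): 1/2·1 + 1/2·1 = 1.
Similarly for Rh via the father's Rh distribution: P(Rh+) = 1/4.
Independent loci: 1 × 1/4 = 1/4.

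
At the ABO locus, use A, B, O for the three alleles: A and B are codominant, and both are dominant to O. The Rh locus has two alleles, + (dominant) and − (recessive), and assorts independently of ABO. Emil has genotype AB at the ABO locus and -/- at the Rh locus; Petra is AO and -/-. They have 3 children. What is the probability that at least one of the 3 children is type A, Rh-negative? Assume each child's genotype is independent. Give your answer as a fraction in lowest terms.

ABO cross AB × AO → 1/2 A, 1/4 B, 1/4 AB.
Rh cross -/- × -/- → 1 Rh-; so P(type A, Rh-negative) = 1/2 × 1 = 1/2 per child.
P(none) = (1/2)^3 = 1/8; P(at least one) = 1 − 1/8 = 7/8.

7/8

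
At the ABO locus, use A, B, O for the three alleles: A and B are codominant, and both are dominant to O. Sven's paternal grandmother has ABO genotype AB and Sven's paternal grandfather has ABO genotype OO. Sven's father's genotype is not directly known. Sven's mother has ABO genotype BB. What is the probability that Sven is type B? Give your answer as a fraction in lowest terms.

3/4

Sven's father's ABO genotype from AB × OO: 1/2 AO, 1/2 BO.
Crossing each possibility with the mother BB and summing P(type B): 1/2·1/2 + 1/2·1 = 3/4.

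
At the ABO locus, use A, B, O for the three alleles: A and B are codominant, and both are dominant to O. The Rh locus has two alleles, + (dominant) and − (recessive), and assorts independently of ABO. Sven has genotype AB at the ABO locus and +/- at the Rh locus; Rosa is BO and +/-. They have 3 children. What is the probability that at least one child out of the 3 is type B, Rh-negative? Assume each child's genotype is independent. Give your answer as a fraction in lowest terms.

ABO cross AB × BO → 1/4 A, 1/2 B, 1/4 AB.
Rh cross +/- × +/- → 3/4 Rh+, 1/4 Rh-; so P(type B, Rh-negative) = 1/2 × 1/4 = 1/8 per child.
P(none) = (7/8)^3 = 343/512; P(at least one) = 1 − 343/512 = 169/512.

169/512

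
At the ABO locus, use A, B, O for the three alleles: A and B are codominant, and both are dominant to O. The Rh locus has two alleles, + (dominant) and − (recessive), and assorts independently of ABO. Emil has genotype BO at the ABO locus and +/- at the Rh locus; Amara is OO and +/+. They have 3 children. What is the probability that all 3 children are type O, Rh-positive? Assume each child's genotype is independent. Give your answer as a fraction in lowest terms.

1/8

ABO cross BO × OO → 1/2 O, 1/2 B.
Rh cross +/- × +/+ → 1 Rh+; so P(type O, Rh-positive) = 1/2 × 1 = 1/2 per child.
All 3 independent: (1/2)^3 = 1/8.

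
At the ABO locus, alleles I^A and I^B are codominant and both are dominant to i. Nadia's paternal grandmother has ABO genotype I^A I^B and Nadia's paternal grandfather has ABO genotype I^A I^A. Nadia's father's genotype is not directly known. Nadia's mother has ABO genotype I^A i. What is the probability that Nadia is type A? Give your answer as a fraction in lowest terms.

Nadia's father's ABO genotype from I^A I^B × I^A I^A: 1/2 I^A I^A, 1/2 I^A I^B.
Crossing each possibility with the mother I^A i and summing P(type A): 1/2·1 + 1/2·1/2 = 3/4.

3/4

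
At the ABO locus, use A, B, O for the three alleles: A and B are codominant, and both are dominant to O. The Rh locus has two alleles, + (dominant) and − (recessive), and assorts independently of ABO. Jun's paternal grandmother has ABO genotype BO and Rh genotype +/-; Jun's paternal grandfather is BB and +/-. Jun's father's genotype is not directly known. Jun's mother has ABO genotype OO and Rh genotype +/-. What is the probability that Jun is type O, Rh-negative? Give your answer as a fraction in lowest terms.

Jun's father's ABO genotype from BO × BB: 1/2 BB, 1/2 BO.
Crossing each possibility with the mother OO and summing P(type O): 1/2·0 + 1/2·1/2 = 1/4.
Similarly for Rh via the father's Rh distribution: P(Rh-) = 1/4.
Independent loci: 1/4 × 1/4 = 1/16.

1/16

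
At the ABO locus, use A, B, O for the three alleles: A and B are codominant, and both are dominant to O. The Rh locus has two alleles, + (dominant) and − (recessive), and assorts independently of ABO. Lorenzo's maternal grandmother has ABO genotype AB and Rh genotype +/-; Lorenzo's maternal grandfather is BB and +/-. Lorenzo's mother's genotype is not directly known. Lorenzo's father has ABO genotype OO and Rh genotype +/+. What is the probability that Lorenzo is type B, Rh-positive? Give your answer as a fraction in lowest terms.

Lorenzo's mother's ABO genotype from AB × BB: 1/2 AB, 1/2 BB.
Crossing each possibility with the father OO and summing P(type B): 1/2·1/2 + 1/2·1 = 3/4.
Similarly for Rh via the mother's Rh distribution: P(Rh+) = 1.
Independent loci: 3/4 × 1 = 3/4.

3/4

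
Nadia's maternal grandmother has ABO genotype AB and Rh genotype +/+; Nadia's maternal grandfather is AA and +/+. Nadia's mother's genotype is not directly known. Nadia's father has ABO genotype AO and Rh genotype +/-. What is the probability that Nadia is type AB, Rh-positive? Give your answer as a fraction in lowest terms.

Nadia's mother's ABO genotype from AB × AA: 1/2 AA, 1/2 AB.
Crossing each possibility with the father AO and summing P(type AB): 1/2·0 + 1/2·1/4 = 1/8.
Similarly for Rh via the mother's Rh distribution: P(Rh+) = 1.
Independent loci: 1/8 × 1 = 1/8.

1/8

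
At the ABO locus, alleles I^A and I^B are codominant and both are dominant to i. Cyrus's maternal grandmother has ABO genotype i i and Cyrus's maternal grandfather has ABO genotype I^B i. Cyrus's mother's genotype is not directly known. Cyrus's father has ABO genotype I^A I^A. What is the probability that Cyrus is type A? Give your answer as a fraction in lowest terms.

3/4

Cyrus's mother's ABO genotype from i i × I^B i: 1/2 I^B i, 1/2 i i.
Crossing each possibility with the father I^A I^A and summing P(type A): 1/2·1/2 + 1/2·1 = 3/4.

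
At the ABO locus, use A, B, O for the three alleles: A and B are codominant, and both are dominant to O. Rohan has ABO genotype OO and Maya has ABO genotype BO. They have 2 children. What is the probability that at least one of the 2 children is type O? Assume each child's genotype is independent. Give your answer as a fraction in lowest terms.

3/4

ABO cross OO × BO → 1/2 O, 1/2 B.
So P(type O) = 1/2 per child.
P(none) = (1/2)^2 = 1/4; P(at least one) = 1 − 1/4 = 3/4.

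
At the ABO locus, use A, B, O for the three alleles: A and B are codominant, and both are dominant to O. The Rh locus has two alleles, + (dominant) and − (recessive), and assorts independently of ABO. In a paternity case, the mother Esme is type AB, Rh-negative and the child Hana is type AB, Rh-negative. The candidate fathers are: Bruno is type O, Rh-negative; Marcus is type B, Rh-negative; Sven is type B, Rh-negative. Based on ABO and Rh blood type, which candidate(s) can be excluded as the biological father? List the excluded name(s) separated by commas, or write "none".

Bruno

A candidate is excluded only if no genotype consistent with his phenotype could produce a type AB, Rh-negative child with a type AB, Rh-negative mother.
Bruno (type O, Rh-): no genotype consistent with that phenotype can produce a type-AB Rh- child with a type-AB mother.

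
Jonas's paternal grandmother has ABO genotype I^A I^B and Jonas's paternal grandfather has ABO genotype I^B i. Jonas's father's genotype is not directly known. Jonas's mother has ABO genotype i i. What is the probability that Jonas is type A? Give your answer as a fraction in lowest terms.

1/4

Jonas's father's ABO genotype from I^A I^B × I^B i: 1/4 I^A I^B, 1/4 I^A i, 1/4 I^B I^B, 1/4 I^B i.
Crossing each possibility with the mother i i and summing P(type A): 1/4·1/2 + 1/4·1/2 + 1/4·0 + 1/4·0 = 1/4.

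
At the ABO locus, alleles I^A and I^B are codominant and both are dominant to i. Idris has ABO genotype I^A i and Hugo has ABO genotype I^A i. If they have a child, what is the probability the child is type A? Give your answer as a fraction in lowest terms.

ABO cross I^A i × I^A i → offspring phenotypes: 1/4 O, 3/4 A.
So P(type A) = 3/4.

3/4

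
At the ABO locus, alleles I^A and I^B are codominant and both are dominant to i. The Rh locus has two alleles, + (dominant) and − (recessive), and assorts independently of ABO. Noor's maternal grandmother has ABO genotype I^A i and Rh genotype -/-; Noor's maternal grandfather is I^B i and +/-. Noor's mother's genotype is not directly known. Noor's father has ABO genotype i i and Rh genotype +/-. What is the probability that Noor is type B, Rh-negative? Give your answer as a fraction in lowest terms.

3/32

Noor's mother's ABO genotype from I^A i × I^B i: 1/4 I^A I^B, 1/4 I^A i, 1/4 I^B i, 1/4 i i.
Crossing each possibility with the father i i and summing P(type B): 1/4·1/2 + 1/4·0 + 1/4·1/2 + 1/4·0 = 1/4.
Similarly for Rh via the mother's Rh distribution: P(Rh-) = 3/8.
Independent loci: 1/4 × 3/8 = 3/32.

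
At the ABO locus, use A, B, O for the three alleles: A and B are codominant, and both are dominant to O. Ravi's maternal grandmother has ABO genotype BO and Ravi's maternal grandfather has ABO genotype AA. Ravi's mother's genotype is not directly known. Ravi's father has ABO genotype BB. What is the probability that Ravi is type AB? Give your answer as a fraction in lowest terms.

Ravi's mother's ABO genotype from BO × AA: 1/2 AB, 1/2 AO.
Crossing each possibility with the father BB and summing P(type AB): 1/2·1/2 + 1/2·1/2 = 1/2.

1/2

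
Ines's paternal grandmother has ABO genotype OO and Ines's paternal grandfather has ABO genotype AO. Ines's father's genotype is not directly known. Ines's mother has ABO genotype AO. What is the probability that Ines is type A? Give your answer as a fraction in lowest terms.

5/8

Ines's father's ABO genotype from OO × AO: 1/2 AO, 1/2 OO.
Crossing each possibility with the mother AO and summing P(type A): 1/2·3/4 + 1/2·1/2 = 5/8.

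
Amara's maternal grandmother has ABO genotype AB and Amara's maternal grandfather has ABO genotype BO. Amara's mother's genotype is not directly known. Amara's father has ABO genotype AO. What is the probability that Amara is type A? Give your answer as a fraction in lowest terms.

3/8

Amara's mother's ABO genotype from AB × BO: 1/4 AB, 1/4 AO, 1/4 BB, 1/4 BO.
Crossing each possibility with the father AO and summing P(type A): 1/4·1/2 + 1/4·3/4 + 1/4·0 + 1/4·1/4 = 3/8.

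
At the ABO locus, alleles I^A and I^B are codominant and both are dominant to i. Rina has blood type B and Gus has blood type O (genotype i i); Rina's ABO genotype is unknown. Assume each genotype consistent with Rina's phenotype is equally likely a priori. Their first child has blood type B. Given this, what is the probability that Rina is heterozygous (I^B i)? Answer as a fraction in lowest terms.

1/3

Possible genotypes: Rina ∈ {I^B I^B, I^B i}; Gus ∈ {i i}.
Weight each parental genotype pair by prior × P(type-B child):
  I^B I^B × i i: posterior weight 2/3.
  I^B i × i i: posterior weight 1/3.
Sum the posterior weight over pairs where Rina is I^B i: 1/3.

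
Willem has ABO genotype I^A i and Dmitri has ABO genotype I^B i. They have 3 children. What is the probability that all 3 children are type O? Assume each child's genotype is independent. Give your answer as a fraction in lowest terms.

ABO cross I^A i × I^B i → 1/4 O, 1/4 A, 1/4 B, 1/4 AB.
So P(type O) = 1/4 per child.
All 3 independent: (1/4)^3 = 1/64.

1/64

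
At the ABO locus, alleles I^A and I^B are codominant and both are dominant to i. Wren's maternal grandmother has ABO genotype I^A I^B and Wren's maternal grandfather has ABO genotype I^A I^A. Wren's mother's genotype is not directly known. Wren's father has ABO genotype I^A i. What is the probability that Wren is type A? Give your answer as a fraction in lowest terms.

3/4

Wren's mother's ABO genotype from I^A I^B × I^A I^A: 1/2 I^A I^A, 1/2 I^A I^B.
Crossing each possibility with the father I^A i and summing P(type A): 1/2·1 + 1/2·1/2 = 3/4.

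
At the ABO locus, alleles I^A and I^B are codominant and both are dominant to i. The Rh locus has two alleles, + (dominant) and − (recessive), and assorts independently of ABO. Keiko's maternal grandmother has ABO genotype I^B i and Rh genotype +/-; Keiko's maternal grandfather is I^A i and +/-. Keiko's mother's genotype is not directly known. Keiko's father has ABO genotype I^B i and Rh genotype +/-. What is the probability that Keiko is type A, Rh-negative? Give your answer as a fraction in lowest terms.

1/32

Keiko's mother's ABO genotype from I^B i × I^A i: 1/4 I^A I^B, 1/4 I^A i, 1/4 I^B i, 1/4 i i.
Crossing each possibility with the father I^B i and summing P(type A): 1/4·1/4 + 1/4·1/4 + 1/4·0 + 1/4·0 = 1/8.
Similarly for Rh via the mother's Rh distribution: P(Rh-) = 1/4.
Independent loci: 1/8 × 1/4 = 1/32.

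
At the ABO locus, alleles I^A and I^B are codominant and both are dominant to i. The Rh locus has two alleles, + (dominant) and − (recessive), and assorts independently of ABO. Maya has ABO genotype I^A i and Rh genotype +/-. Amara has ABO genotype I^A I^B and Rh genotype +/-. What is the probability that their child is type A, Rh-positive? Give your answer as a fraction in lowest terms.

ABO cross I^A i × I^A I^B → offspring phenotypes: 1/2 A, 1/4 B, 1/4 AB.
Rh cross +/- × +/- → 3/4 Rh+, 1/4 Rh-.
Independent loci: P(type A, Rh-positive) = 1/2 × 3/4 = 3/8.

3/8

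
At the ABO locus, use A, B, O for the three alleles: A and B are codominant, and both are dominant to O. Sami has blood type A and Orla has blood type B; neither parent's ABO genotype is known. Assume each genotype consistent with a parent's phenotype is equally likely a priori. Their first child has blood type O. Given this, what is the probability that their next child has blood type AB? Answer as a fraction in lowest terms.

Possible genotypes: Sami ∈ {AA, AO}; Orla ∈ {BB, BO}.
Weight each parental genotype pair by prior × P(type-O child):
  AO × BO: posterior weight 1; P(next child type AB) = 1/4.
Weighted sum = 1/4.

1/4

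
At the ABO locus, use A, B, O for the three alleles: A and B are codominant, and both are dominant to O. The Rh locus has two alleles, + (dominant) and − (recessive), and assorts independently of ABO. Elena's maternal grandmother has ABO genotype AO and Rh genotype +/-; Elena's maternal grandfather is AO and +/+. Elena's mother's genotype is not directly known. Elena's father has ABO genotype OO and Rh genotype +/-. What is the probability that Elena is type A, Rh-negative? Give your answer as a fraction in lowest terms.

Elena's mother's ABO genotype from AO × AO: 1/4 AA, 1/2 AO, 1/4 OO.
Crossing each possibility with the father OO and summing P(type A): 1/4·1 + 1/2·1/2 + 1/4·0 = 1/2.
Similarly for Rh via the mother's Rh distribution: P(Rh-) = 1/8.
Independent loci: 1/2 × 1/8 = 1/16.

1/16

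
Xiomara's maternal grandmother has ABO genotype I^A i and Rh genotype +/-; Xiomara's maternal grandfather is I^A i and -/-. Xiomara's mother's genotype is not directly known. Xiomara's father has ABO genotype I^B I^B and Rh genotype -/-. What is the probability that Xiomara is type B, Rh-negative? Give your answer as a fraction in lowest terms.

3/8

Xiomara's mother's ABO genotype from I^A i × I^A i: 1/4 I^A I^A, 1/2 I^A i, 1/4 i i.
Crossing each possibility with the father I^B I^B and summing P(type B): 1/4·0 + 1/2·1/2 + 1/4·1 = 1/2.
Similarly for Rh via the mother's Rh distribution: P(Rh-) = 3/4.
Independent loci: 1/2 × 3/4 = 3/8.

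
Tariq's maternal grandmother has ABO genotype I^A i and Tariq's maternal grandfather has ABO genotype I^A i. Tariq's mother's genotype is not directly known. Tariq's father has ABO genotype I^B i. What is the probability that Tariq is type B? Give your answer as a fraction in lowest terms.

Tariq's mother's ABO genotype from I^A i × I^A i: 1/4 I^A I^A, 1/2 I^A i, 1/4 i i.
Crossing each possibility with the father I^B i and summing P(type B): 1/4·0 + 1/2·1/4 + 1/4·1/2 = 1/4.

1/4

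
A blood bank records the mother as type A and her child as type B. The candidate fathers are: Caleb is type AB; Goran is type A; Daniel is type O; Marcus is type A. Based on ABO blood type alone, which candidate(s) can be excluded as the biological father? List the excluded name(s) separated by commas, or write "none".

A candidate is excluded only if no genotype consistent with his phenotype could produce a type B child with a type A mother.
Goran (type A): no genotype consistent with that phenotype can produce a type-B child with a type-A mother.
Daniel (type O): no genotype consistent with that phenotype can produce a type-B child with a type-A mother.
Marcus (type A): no genotype consistent with that phenotype can produce a type-B child with a type-A mother.

Goran, Daniel, Marcus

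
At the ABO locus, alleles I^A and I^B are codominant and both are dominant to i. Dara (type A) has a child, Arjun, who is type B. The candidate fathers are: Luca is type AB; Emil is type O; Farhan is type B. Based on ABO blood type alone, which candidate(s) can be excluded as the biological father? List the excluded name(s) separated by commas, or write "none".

Emil

A candidate is excluded only if no genotype consistent with his phenotype could produce a type B child with a type A mother.
Emil (type O): no genotype consistent with that phenotype can produce a type-B child with a type-A mother.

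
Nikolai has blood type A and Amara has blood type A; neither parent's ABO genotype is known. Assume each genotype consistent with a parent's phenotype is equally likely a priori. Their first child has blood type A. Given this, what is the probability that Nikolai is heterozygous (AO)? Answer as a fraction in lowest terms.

7/15

Possible genotypes: Nikolai ∈ {AA, AO}; Amara ∈ {AA, AO}.
Weight each parental genotype pair by prior × P(type-A child):
  AA × AA: posterior weight 4/15.
  AA × AO: posterior weight 4/15.
  AO × AA: posterior weight 4/15.
  AO × AO: posterior weight 1/5.
Sum the posterior weight over pairs where Nikolai is AO: 7/15.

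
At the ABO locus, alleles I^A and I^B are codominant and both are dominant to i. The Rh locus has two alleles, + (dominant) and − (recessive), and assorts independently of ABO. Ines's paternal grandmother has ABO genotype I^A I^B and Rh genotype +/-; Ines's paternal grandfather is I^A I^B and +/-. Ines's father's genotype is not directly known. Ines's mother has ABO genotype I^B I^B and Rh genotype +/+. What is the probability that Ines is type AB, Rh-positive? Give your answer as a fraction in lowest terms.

Ines's father's ABO genotype from I^A I^B × I^A I^B: 1/4 I^A I^A, 1/2 I^A I^B, 1/4 I^B I^B.
Crossing each possibility with the mother I^B I^B and summing P(type AB): 1/4·1 + 1/2·1/2 + 1/4·0 = 1/2.
Similarly for Rh via the father's Rh distribution: P(Rh+) = 1.
Independent loci: 1/2 × 1 = 1/2.

1/2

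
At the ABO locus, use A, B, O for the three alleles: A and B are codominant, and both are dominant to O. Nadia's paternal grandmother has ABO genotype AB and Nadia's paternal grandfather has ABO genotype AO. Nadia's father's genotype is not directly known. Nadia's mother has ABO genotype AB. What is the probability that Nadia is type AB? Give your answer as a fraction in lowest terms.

Nadia's father's ABO genotype from AB × AO: 1/4 AA, 1/4 AB, 1/4 AO, 1/4 BO.
Crossing each possibility with the mother AB and summing P(type AB): 1/4·1/2 + 1/4·1/2 + 1/4·1/4 + 1/4·1/4 = 3/8.

3/8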